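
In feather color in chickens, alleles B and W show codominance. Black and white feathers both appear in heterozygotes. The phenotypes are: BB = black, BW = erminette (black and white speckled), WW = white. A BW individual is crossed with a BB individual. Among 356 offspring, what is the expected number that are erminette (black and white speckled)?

Punnett square for BW × BB:
Offspring genotypes: 2 BB, 2 BW
Phenotype counts: 2 black, 2 erminette (black and white speckled)
erminette (black and white speckled): 2 out of 4 → fraction 1/2
Expected count = 1/2 × 356 = 178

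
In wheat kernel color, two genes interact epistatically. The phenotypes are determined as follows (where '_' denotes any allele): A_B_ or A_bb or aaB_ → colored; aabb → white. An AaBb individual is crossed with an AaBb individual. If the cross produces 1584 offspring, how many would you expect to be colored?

Cross: AaBb × AaBb — consider each gene separately:
A gene: Aa × Aa → 1 AA, 2 Aa, 1 aa → 3 A_ : 1 aa (out of 4)
B gene: Bb × Bb → 1 BB, 2 Bb, 1 bb → 3 B_ : 1 bb (out of 4)
Genotype classes (out of 4 × 4 = 16): A_B_ = 3×3 = 9; A_bb = 3×1 = 3; aaB_ = 1×3 = 3; aabb = 1×1 = 1
Apply the phenotype rules: A_B_ (9) + A_bb (3) + aaB_ (3) → colored; aabb (1) → white
Phenotype counts (out of 16): 15 colored, 1 white
colored: 15 out of 16 → fraction 15/16
Expected count = 15/16 × 1584 = 1485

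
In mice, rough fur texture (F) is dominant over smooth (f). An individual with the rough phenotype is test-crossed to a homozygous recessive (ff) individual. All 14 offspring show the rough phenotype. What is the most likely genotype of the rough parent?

Test cross: ? × ff
All offspring are rough.
If the unknown parent were heterozygous (Ff), about half of 14 offspring would be smooth; none are. The unknown parent is most likely homozygous dominant (FF).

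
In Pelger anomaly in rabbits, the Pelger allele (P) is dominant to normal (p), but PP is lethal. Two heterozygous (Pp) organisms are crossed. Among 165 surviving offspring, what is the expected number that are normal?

Cross: Pp × Pp
Punnett square offspring (before lethality): 1 PP, 2 Pp, 1 pp
The PP genotype is lethal (embryos die); surviving offspring: 2 Pp, 1 pp
normal: 1 out of 3 → fraction 1/3
Expected count = 1/3 × 165 = 55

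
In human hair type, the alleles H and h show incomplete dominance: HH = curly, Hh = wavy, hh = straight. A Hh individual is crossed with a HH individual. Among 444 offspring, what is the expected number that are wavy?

Punnett square for Hh × HH:
Offspring genotypes: 2 HH, 2 Hh
Phenotype counts: 2 curly, 2 wavy
wavy: 2 out of 4 → fraction 1/2
Expected count = 1/2 × 444 = 222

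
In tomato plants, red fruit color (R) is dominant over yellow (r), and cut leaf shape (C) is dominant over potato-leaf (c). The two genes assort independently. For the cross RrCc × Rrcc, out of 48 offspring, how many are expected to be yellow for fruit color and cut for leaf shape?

Dihybrid cross RrCc × Rrcc — consider each gene separately:
fruit color: Rr × Rr → 1 RR, 2 Rr, 1 rr → 3 R_ : 1 rr (out of 4)
leaf shape: Cc × cc → 2 Cc, 2 cc → 2 C_ : 2 cc (out of 4)
Looking for: yellow (rr) and cut (C_)
P(yellow) = 1/4, P(cut) = 2/4
P(both) = 1/4 × 2/4 = 2/16 = 1/8
Expected count = 1/8 × 48 = 6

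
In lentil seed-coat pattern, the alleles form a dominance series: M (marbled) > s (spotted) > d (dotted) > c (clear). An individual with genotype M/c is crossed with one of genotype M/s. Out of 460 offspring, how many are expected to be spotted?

Cross: M/c × M/s
Allele dominance: M > s > d > c
Offspring genotypes: 1 M/M, 1 M/s, 1 M/c, 1 s/c
Phenotype counts: 3 marbled, 1 spotted
spotted: 1 out of 4 → fraction 1/4
Expected count = 1/4 × 460 = 115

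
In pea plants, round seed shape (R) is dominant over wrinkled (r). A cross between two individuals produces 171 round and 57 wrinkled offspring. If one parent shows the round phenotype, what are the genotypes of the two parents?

Observed offspring: 171 round, 57 wrinkled
The observed ratio simplifies to 3:1. Wrinkled (rr) offspring appear, so each parent must contribute one r allele. The parent stated to show round carries R, so it is Rr. The other parent is then either Rr or rr: Rr × rr would give a 1:1 split, whereas Rr × Rr gives 3:1 — matching the data. So both parents are heterozygous (Rr × Rr).
Parent genotypes: Rr × Rr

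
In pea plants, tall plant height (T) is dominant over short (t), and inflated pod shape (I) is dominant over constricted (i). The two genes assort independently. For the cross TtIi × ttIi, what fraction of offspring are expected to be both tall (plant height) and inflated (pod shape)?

Dihybrid cross TtIi × ttIi — consider each gene separately:
plant height: Tt × tt → 2 Tt, 2 tt → 2 T_ : 2 tt (out of 4)
pod shape: Ii × Ii → 1 II, 2 Ii, 1 ii → 3 I_ : 1 ii (out of 4)
Looking for: tall (T_) and inflated (I_)
P(tall) = 2/4, P(inflated) = 3/4
P(both) = 2/4 × 3/4 = 6/16 = 3/8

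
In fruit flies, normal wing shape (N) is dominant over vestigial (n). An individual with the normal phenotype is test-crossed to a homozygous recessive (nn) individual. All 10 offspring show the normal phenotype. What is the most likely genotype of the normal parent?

Test cross: ? × nn
All offspring are normal.
If the unknown parent were heterozygous (Nn), about half of 10 offspring would be vestigial; none are. The unknown parent is most likely homozygous dominant (NN).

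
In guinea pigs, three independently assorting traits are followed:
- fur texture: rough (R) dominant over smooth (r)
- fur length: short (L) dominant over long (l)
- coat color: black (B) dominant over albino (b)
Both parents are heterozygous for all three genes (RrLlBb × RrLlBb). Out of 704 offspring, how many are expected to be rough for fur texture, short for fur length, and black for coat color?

Trihybrid cross: RrLlBb × RrLlBb
Each trait segregates independently with a 3:1 phenotypic ratio, so each gene contributes 3/4 (dominant) or 1/4 (recessive).
Target: rough (fur texture), short (fur length), black (coat color)
Probability = product of independent per-trait probabilities
= 3/4 × 3/4 × 3/4 = 27/64
Expected count = 27/64 × 704 = 297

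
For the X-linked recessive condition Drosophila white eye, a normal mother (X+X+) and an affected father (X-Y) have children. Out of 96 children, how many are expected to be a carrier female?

Cross: X+X+ × X-Y
Offspring: 2 X+X-, 2 X+Y
Probability of a carrier female: 2/4 = 1/2
Expected count = 1/2 × 96 = 48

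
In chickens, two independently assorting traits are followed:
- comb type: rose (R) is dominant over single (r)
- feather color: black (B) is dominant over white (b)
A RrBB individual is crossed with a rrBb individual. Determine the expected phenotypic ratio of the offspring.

Dihybrid cross RrBB × rrBb — consider each gene separately:
comb type: Rr × rr → 2 Rr, 2 rr → 2 R_ : 2 rr (out of 4)
feather color: BB × Bb → 2 BB, 2 Bb → 4 B_ (out of 4)
Combine (counts out of 4 × 4 = 16): rose/black (R_B_) = 2×4 = 8; single/black (rrB_) = 2×4 = 8
Phenotype counts (out of 16): 8 rose/black, 8 single/black
Ratio: 1 rose/black : 1 single/black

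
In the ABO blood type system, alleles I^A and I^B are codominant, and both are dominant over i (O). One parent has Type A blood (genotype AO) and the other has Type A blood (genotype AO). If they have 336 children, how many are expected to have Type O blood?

Cross: AO × AO
Possible offspring genotypes: 1 AA, 2 AO, 1 OO
Blood type counts: 3 Type A, 1 Type O
Probability of Type O: 1/4
Expected count = 1/4 × 336 = 84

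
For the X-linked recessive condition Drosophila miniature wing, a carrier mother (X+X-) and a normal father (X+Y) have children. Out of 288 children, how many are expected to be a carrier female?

Cross: X+X- × X+Y
Offspring: 1 X+X+, 1 X+Y, 1 X+X-, 1 X-Y
Probability of a carrier female: 1/4
Expected count = 1/4 × 288 = 72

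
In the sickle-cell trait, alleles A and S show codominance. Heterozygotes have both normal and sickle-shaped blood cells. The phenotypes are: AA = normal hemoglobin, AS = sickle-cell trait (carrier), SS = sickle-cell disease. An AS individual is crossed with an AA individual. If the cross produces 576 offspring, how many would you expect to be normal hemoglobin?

Punnett square for AS × AA:
Offspring genotypes: 2 AA, 2 AS
Phenotype counts: 2 normal hemoglobin, 2 sickle-cell trait (carrier)
normal hemoglobin: 2 out of 4 → fraction 1/2
Expected count = 1/2 × 576 = 288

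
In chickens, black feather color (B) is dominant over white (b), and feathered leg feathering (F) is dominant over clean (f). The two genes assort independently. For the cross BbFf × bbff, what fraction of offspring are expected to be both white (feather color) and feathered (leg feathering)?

Dihybrid cross BbFf × bbff — consider each gene separately:
feather color: Bb × bb → 2 Bb, 2 bb → 2 B_ : 2 bb (out of 4)
leg feathering: Ff × ff → 2 Ff, 2 ff → 2 F_ : 2 ff (out of 4)
Looking for: white (bb) and feathered (F_)
P(white) = 2/4, P(feathered) = 2/4
P(both) = 2/4 × 2/4 = 4/16 = 1/4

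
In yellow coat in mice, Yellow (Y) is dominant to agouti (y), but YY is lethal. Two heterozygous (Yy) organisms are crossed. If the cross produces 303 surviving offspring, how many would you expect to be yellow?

Cross: Yy × Yy
Punnett square offspring (before lethality): 1 YY, 2 Yy, 1 yy
The YY genotype is lethal (embryos die); surviving offspring: 2 Yy, 1 yy
yellow: 2 out of 3 → fraction 2/3
Expected count = 2/3 × 303 = 202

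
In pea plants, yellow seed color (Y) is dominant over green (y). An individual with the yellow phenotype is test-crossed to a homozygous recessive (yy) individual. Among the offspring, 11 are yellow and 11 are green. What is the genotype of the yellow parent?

Test cross: ? × yy
Offspring: 11 yellow, 11 green — approximately 1:1.
A 1:1 ratio in a test cross indicates the unknown parent is heterozygous (Yy).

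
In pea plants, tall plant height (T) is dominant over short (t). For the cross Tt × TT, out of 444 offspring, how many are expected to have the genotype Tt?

Punnett square for Tt × TT:
Offspring genotypes: 2 TT, 2 Tt
Total offspring: 4
Count with target: 2
Probability: 2/4 = 1/2
Expected count = 1/2 × 444 = 222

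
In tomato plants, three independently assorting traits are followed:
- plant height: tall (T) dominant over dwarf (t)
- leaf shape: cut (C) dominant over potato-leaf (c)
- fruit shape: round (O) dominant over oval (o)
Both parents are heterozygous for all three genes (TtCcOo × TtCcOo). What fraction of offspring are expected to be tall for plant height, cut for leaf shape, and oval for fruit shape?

Trihybrid cross: TtCcOo × TtCcOo
Each trait segregates independently with a 3:1 phenotypic ratio, so each gene contributes 3/4 (dominant) or 1/4 (recessive).
Target: tall (plant height), cut (leaf shape), oval (fruit shape)
Probability = product of independent per-trait probabilities
= 3/4 × 3/4 × 1/4 = 9/64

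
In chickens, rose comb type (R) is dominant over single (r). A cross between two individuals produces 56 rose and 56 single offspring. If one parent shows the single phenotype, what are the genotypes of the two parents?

Observed offspring: 56 rose, 56 single
The observed ratio simplifies to 1:1. One parent shows single, so its genotype must be rr. A 1:1 offspring split requires the other parent to be heterozygous (Rr).
Parent genotypes: rr × Rr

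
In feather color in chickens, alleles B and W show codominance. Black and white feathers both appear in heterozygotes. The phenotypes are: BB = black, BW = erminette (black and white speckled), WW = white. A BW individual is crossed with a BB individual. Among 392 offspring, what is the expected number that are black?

Punnett square for BW × BB:
Offspring genotypes: 2 BB, 2 BW
Phenotype counts: 2 black, 2 erminette (black and white speckled)
black: 2 out of 4 → fraction 1/2
Expected count = 1/2 × 392 = 196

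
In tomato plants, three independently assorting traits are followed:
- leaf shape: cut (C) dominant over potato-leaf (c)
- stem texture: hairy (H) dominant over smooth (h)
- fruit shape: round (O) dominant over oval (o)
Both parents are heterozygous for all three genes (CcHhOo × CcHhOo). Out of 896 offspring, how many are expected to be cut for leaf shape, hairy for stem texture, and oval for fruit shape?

Trihybrid cross: CcHhOo × CcHhOo
Each trait segregates independently with a 3:1 phenotypic ratio, so each gene contributes 3/4 (dominant) or 1/4 (recessive).
Target: cut (leaf shape), hairy (stem texture), oval (fruit shape)
Probability = product of independent per-trait probabilities
= 3/4 × 3/4 × 1/4 = 9/64
Expected count = 9/64 × 896 = 126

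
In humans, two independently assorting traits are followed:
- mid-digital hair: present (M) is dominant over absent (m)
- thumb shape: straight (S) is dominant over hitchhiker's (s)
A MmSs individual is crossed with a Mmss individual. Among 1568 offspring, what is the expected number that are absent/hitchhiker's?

Dihybrid cross MmSs × Mmss — consider each gene separately:
mid-digital hair: Mm × Mm → 1 MM, 2 Mm, 1 mm → 3 M_ : 1 mm (out of 4)
thumb shape: Ss × ss → 2 Ss, 2 ss → 2 S_ : 2 ss (out of 4)
Combine (counts out of 4 × 4 = 16): present/straight (M_S_) = 3×2 = 6; present/hitchhiker's (M_ss) = 3×2 = 6; absent/straight (mmS_) = 1×2 = 2; absent/hitchhiker's (mmss) = 1×2 = 2
Phenotype counts (out of 16): 6 present/straight, 6 present/hitchhiker's, 2 absent/straight, 2 absent/hitchhiker's
absent/hitchhiker's: 2 out of 16 → fraction 1/8
Expected count = 1/8 × 1568 = 196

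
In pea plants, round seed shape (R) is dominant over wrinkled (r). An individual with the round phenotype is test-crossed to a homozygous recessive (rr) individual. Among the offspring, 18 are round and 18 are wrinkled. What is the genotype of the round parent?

Test cross: ? × rr
Offspring: 18 round, 18 wrinkled — approximately 1:1.
A 1:1 ratio in a test cross indicates the unknown parent is heterozygous (Rr).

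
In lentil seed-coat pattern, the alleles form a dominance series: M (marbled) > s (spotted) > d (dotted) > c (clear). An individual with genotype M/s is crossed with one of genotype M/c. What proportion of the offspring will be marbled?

Cross: M/s × M/c
Allele dominance: M > s > d > c
Offspring genotypes: 1 M/M, 1 M/c, 1 M/s, 1 s/c
Phenotype counts: 3 marbled, 1 spotted
marbled: 3 out of 4
Probability: 3/4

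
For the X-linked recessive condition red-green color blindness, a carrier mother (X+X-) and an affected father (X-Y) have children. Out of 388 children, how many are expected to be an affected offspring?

Cross: X+X- × X-Y
Offspring: 1 X+X-, 1 X+Y, 1 X-X-, 1 X-Y
Probability of an affected offspring: 2/4 = 1/2
Expected count = 1/2 × 388 = 194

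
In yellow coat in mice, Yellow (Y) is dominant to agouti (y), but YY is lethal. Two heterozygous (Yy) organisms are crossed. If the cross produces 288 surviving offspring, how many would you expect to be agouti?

Cross: Yy × Yy
Punnett square offspring (before lethality): 1 YY, 2 Yy, 1 yy
The YY genotype is lethal (embryos die); surviving offspring: 2 Yy, 1 yy
agouti: 1 out of 3 → fraction 1/3
Expected count = 1/3 × 288 = 96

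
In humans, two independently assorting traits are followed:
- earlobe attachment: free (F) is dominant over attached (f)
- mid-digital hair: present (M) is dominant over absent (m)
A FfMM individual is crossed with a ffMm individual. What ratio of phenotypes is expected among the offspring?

Dihybrid cross FfMM × ffMm — consider each gene separately:
earlobe attachment: Ff × ff → 2 Ff, 2 ff → 2 F_ : 2 ff (out of 4)
mid-digital hair: MM × Mm → 2 MM, 2 Mm → 4 M_ (out of 4)
Combine (counts out of 4 × 4 = 16): free/present (F_M_) = 2×4 = 8; attached/present (ffM_) = 2×4 = 8
Phenotype counts (out of 16): 8 free/present, 8 attached/present
Ratio: 1 free/present : 1 attached/present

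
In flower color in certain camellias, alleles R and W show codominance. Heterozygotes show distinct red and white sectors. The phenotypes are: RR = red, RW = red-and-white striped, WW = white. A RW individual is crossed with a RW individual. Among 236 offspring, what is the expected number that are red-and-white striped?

Punnett square for RW × RW:
Offspring genotypes: 1 RR, 2 RW, 1 WW
Phenotype counts: 1 red, 2 red-and-white striped, 1 white
red-and-white striped: 2 out of 4 → fraction 1/2
Expected count = 1/2 × 236 = 118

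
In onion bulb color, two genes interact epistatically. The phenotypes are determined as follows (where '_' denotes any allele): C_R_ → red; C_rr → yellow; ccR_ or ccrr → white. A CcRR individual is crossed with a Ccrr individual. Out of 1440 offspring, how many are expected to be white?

Cross: CcRR × Ccrr — consider each gene separately:
C gene: Cc × Cc → 1 CC, 2 Cc, 1 cc → 3 C_ : 1 cc (out of 4)
R gene: RR × rr → 4 Rr → 4 R_ (out of 4)
Genotype classes (out of 4 × 4 = 16): C_R_ = 3×4 = 12; ccR_ = 1×4 = 4
Apply the phenotype rules: C_R_ (12) → red; ccR_ (4) → white
Phenotype counts (out of 16): 12 red, 4 white
white: 4 out of 16 → fraction 1/4
Expected count = 1/4 × 1440 = 360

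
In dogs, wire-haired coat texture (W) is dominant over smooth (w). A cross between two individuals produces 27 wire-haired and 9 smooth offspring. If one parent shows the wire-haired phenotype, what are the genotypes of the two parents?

Observed offspring: 27 wire-haired, 9 smooth
The observed ratio simplifies to 3:1. Smooth (ww) offspring appear, so each parent must contribute one w allele. The parent stated to show wire-haired carries W, so it is Ww. The other parent is then either Ww or ww: Ww × ww would give a 1:1 split, whereas Ww × Ww gives 3:1 — matching the data. So both parents are heterozygous (Ww × Ww).
Parent genotypes: Ww × Ww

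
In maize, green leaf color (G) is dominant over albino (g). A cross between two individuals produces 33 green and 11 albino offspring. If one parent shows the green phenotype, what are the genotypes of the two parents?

Observed offspring: 33 green, 11 albino
The observed ratio simplifies to 3:1. Albino (gg) offspring appear, so each parent must contribute one g allele. The parent stated to show green carries G, so it is Gg. The other parent is then either Gg or gg: Gg × gg would give a 1:1 split, whereas Gg × Gg gives 3:1 — matching the data. So both parents are heterozygous (Gg × Gg).
Parent genotypes: Gg × Gg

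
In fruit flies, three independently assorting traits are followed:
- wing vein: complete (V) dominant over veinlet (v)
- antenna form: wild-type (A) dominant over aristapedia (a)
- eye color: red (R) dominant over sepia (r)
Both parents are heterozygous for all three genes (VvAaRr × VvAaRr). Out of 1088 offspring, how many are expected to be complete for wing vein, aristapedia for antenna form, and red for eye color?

Trihybrid cross: VvAaRr × VvAaRr
Each trait segregates independently with a 3:1 phenotypic ratio, so each gene contributes 3/4 (dominant) or 1/4 (recessive).
Target: complete (wing vein), aristapedia (antenna form), red (eye color)
Probability = product of independent per-trait probabilities
= 3/4 × 1/4 × 3/4 = 9/64
Expected count = 9/64 × 1088 = 153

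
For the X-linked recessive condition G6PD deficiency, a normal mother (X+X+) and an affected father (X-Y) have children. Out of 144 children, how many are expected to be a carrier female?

Cross: X+X+ × X-Y
Offspring: 2 X+X-, 2 X+Y
Probability of a carrier female: 2/4 = 1/2
Expected count = 1/2 × 144 = 72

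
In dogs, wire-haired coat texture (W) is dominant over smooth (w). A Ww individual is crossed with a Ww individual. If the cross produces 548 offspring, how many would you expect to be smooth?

Punnett square for Ww × Ww:
Offspring genotypes: 1 WW, 2 Ww, 1 ww
wire-haired: 3, smooth: 1
smooth: 1 out of 4 → fraction 1/4
Expected count = 1/4 × 548 = 137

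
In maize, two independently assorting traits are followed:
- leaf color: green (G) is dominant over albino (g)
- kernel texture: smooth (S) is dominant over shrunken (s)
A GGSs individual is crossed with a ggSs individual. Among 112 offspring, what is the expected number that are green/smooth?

Dihybrid cross GGSs × ggSs — consider each gene separately:
leaf color: GG × gg → 4 Gg → 4 G_ (out of 4)
kernel texture: Ss × Ss → 1 SS, 2 Ss, 1 ss → 3 S_ : 1 ss (out of 4)
Combine (counts out of 4 × 4 = 16): green/smooth (G_S_) = 4×3 = 12; green/shrunken (G_ss) = 4×1 = 4
Phenotype counts (out of 16): 12 green/smooth, 4 green/shrunken
green/smooth: 12 out of 16 → fraction 3/4
Expected count = 3/4 × 112 = 84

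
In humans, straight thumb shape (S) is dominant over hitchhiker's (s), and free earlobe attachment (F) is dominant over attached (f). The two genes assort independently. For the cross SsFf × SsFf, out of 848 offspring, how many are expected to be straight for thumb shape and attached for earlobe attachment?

Dihybrid cross SsFf × SsFf — consider each gene separately:
thumb shape: Ss × Ss → 1 SS, 2 Ss, 1 ss → 3 S_ : 1 ss (out of 4)
earlobe attachment: Ff × Ff → 1 FF, 2 Ff, 1 ff → 3 F_ : 1 ff (out of 4)
Looking for: straight (S_) and attached (ff)
P(straight) = 3/4, P(attached) = 1/4
P(both) = 3/4 × 1/4 = 3/16
Expected count = 3/16 × 848 = 159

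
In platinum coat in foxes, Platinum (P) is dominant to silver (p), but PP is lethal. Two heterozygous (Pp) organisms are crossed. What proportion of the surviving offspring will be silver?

Cross: Pp × Pp
Punnett square offspring (before lethality): 1 PP, 2 Pp, 1 pp
The PP genotype is lethal (embryos die); surviving offspring: 2 Pp, 1 pp
silver: 1 out of 3
Probability: 1/3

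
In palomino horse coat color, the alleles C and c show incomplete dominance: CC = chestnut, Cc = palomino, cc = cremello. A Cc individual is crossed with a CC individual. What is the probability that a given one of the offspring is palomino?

Punnett square for Cc × CC:
Offspring genotypes: 2 CC, 2 Cc
Phenotype counts: 2 chestnut, 2 palomino
palomino: 2 out of 4
Probability: 2/4 = 1/2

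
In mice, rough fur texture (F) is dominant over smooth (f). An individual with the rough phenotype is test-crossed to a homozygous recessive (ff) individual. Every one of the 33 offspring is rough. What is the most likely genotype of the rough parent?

Test cross: ? × ff
All offspring are rough.
If the unknown parent were heterozygous (Ff), about half of 33 offspring would be smooth; none are. The unknown parent is most likely homozygous dominant (FF).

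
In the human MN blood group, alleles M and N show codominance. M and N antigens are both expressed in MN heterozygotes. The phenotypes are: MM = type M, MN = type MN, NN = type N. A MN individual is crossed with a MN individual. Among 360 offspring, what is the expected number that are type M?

Punnett square for MN × MN:
Offspring genotypes: 1 MM, 2 MN, 1 NN
Phenotype counts: 1 type M, 2 type MN, 1 type N
type M: 1 out of 4 → fraction 1/4
Expected count = 1/4 × 360 = 90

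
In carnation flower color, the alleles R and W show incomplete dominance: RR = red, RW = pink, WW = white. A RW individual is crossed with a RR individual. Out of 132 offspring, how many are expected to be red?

Punnett square for RW × RR:
Offspring genotypes: 2 RR, 2 RW
Phenotype counts: 2 red, 2 pink
red: 2 out of 4 → fraction 1/2
Expected count = 1/2 × 132 = 66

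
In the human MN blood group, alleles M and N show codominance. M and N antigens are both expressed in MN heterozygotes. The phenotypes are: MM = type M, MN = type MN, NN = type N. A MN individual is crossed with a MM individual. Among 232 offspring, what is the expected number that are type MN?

Punnett square for MN × MM:
Offspring genotypes: 2 MM, 2 MN
Phenotype counts: 2 type M, 2 type MN
type MN: 2 out of 4 → fraction 1/2
Expected count = 1/2 × 232 = 116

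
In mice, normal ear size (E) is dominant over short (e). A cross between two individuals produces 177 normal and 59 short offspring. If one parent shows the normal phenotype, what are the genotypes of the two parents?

Observed offspring: 177 normal, 59 short
The observed ratio simplifies to 3:1. Short (ee) offspring appear, so each parent must contribute one e allele. The parent stated to show normal carries E, so it is Ee. The other parent is then either Ee or ee: Ee × ee would give a 1:1 split, whereas Ee × Ee gives 3:1 — matching the data. So both parents are heterozygous (Ee × Ee).
Parent genotypes: Ee × Ee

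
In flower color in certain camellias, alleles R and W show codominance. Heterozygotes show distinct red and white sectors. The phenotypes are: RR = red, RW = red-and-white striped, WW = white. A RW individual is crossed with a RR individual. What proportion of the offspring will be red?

Punnett square for RW × RR:
Offspring genotypes: 2 RR, 2 RW
Phenotype counts: 2 red, 2 red-and-white striped
red: 2 out of 4
Probability: 2/4 = 1/2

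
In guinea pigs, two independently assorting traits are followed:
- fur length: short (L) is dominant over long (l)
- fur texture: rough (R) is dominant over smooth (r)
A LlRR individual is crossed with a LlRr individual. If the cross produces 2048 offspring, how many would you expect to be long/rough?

Dihybrid cross LlRR × LlRr — consider each gene separately:
fur length: Ll × Ll → 1 LL, 2 Ll, 1 ll → 3 L_ : 1 ll (out of 4)
fur texture: RR × Rr → 2 RR, 2 Rr → 4 R_ (out of 4)
Combine (counts out of 4 × 4 = 16): short/rough (L_R_) = 3×4 = 12; long/rough (llR_) = 1×4 = 4
Phenotype counts (out of 16): 12 short/rough, 4 long/rough
long/rough: 4 out of 16 → fraction 1/4
Expected count = 1/4 × 2048 = 512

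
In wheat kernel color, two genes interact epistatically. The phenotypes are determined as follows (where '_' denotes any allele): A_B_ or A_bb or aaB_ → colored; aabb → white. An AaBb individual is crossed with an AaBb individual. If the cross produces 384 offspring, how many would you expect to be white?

Cross: AaBb × AaBb — consider each gene separately:
A gene: Aa × Aa → 1 AA, 2 Aa, 1 aa → 3 A_ : 1 aa (out of 4)
B gene: Bb × Bb → 1 BB, 2 Bb, 1 bb → 3 B_ : 1 bb (out of 4)
Genotype classes (out of 4 × 4 = 16): A_B_ = 3×3 = 9; A_bb = 3×1 = 3; aaB_ = 1×3 = 3; aabb = 1×1 = 1
Apply the phenotype rules: A_B_ (9) + A_bb (3) + aaB_ (3) → colored; aabb (1) → white
Phenotype counts (out of 16): 15 colored, 1 white
white: 1 out of 16 → fraction 1/16
Expected count = 1/16 × 384 = 24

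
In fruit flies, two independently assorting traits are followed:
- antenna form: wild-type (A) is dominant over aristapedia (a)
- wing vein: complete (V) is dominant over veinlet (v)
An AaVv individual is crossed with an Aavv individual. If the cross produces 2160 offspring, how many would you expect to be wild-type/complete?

Dihybrid cross AaVv × Aavv — consider each gene separately:
antenna form: Aa × Aa → 1 AA, 2 Aa, 1 aa → 3 A_ : 1 aa (out of 4)
wing vein: Vv × vv → 2 Vv, 2 vv → 2 V_ : 2 vv (out of 4)
Combine (counts out of 4 × 4 = 16): wild-type/complete (A_V_) = 3×2 = 6; wild-type/veinlet (A_vv) = 3×2 = 6; aristapedia/complete (aaV_) = 1×2 = 2; aristapedia/veinlet (aavv) = 1×2 = 2
Phenotype counts (out of 16): 6 wild-type/complete, 6 wild-type/veinlet, 2 aristapedia/complete, 2 aristapedia/veinlet
wild-type/complete: 6 out of 16 → fraction 3/8
Expected count = 3/8 × 2160 = 810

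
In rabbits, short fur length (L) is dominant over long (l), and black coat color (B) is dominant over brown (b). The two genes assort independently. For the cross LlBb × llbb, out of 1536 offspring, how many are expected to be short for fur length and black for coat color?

Dihybrid cross LlBb × llbb — consider each gene separately:
fur length: Ll × ll → 2 Ll, 2 ll → 2 L_ : 2 ll (out of 4)
coat color: Bb × bb → 2 Bb, 2 bb → 2 B_ : 2 bb (out of 4)
Looking for: short (L_) and black (B_)
P(short) = 2/4, P(black) = 2/4
P(both) = 2/4 × 2/4 = 4/16 = 1/4
Expected count = 1/4 × 1536 = 384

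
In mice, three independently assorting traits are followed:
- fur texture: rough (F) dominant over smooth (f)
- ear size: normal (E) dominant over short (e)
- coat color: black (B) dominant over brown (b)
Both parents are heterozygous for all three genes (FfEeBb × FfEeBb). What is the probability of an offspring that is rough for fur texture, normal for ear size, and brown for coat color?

Trihybrid cross: FfEeBb × FfEeBb
Each trait segregates independently with a 3:1 phenotypic ratio, so each gene contributes 3/4 (dominant) or 1/4 (recessive).
Target: rough (fur texture), normal (ear size), brown (coat color)
Probability = product of independent per-trait probabilities
= 3/4 × 3/4 × 1/4 = 9/64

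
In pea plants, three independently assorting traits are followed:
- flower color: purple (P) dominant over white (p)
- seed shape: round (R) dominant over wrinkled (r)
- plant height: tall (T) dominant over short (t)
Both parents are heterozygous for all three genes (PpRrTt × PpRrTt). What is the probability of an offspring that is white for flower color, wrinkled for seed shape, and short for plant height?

Trihybrid cross: PpRrTt × PpRrTt
Each trait segregates independently with a 3:1 phenotypic ratio, so each gene contributes 3/4 (dominant) or 1/4 (recessive).
Target: white (flower color), wrinkled (seed shape), short (plant height)
Probability = product of independent per-trait probabilities
= 1/4 × 1/4 × 1/4 = 1/64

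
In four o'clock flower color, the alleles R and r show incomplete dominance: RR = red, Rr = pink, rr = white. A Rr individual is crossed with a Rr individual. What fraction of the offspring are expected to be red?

Punnett square for Rr × Rr:
Offspring genotypes: 1 RR, 2 Rr, 1 rr
Phenotype counts: 1 red, 2 pink, 1 white
red: 1 out of 4
Probability: 1/4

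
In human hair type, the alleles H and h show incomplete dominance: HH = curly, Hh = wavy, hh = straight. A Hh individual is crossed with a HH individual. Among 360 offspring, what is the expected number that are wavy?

Punnett square for Hh × HH:
Offspring genotypes: 2 HH, 2 Hh
Phenotype counts: 2 curly, 2 wavy
wavy: 2 out of 4 → fraction 1/2
Expected count = 1/2 × 360 = 180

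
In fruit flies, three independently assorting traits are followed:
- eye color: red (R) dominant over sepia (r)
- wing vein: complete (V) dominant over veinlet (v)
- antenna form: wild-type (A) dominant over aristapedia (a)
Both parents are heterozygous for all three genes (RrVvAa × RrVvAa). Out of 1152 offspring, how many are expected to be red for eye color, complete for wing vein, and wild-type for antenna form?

Trihybrid cross: RrVvAa × RrVvAa
Each trait segregates independently with a 3:1 phenotypic ratio, so each gene contributes 3/4 (dominant) or 1/4 (recessive).
Target: red (eye color), complete (wing vein), wild-type (antenna form)
Probability = product of independent per-trait probabilities
= 3/4 × 3/4 × 3/4 = 27/64
Expected count = 27/64 × 1152 = 486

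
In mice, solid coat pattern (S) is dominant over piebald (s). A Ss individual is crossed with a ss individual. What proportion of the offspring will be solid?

Punnett square for Ss × ss:
Offspring genotypes: 2 Ss, 2 ss
solid: 2, piebald: 2
solid: 2 out of 4
Probability: 2/4 = 1/2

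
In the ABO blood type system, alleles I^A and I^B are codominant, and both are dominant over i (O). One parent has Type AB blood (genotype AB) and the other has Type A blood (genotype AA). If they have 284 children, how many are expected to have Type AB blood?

Cross: AB × AA
Possible offspring genotypes: 2 AA, 2 AB
Blood type counts: 2 Type A, 2 Type AB
Probability of Type AB: 2/4 = 1/2
Expected count = 1/2 × 284 = 142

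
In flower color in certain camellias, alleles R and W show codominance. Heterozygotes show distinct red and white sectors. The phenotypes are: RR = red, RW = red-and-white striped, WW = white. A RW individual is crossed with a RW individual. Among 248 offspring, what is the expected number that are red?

Punnett square for RW × RW:
Offspring genotypes: 1 RR, 2 RW, 1 WW
Phenotype counts: 1 red, 2 red-and-white striped, 1 white
red: 1 out of 4 → fraction 1/4
Expected count = 1/4 × 248 = 62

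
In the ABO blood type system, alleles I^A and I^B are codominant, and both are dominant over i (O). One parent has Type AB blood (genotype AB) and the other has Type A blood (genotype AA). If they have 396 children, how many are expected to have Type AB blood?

Cross: AB × AA
Possible offspring genotypes: 2 AA, 2 AB
Blood type counts: 2 Type A, 2 Type AB
Probability of Type AB: 2/4 = 1/2
Expected count = 1/2 × 396 = 198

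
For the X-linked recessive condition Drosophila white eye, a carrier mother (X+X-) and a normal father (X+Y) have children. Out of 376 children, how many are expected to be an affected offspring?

Cross: X+X- × X+Y
Offspring: 1 X+X+, 1 X+Y, 1 X+X-, 1 X-Y
Probability of an affected offspring: 1/4
Expected count = 1/4 × 376 = 94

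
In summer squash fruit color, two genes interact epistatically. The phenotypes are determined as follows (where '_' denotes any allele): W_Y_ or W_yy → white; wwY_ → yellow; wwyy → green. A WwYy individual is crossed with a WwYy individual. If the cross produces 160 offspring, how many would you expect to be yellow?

Cross: WwYy × WwYy — consider each gene separately:
W gene: Ww × Ww → 1 WW, 2 Ww, 1 ww → 3 W_ : 1 ww (out of 4)
Y gene: Yy × Yy → 1 YY, 2 Yy, 1 yy → 3 Y_ : 1 yy (out of 4)
Genotype classes (out of 4 × 4 = 16): W_Y_ = 3×3 = 9; W_yy = 3×1 = 3; wwY_ = 1×3 = 3; wwyy = 1×1 = 1
Apply the phenotype rules: W_Y_ (9) + W_yy (3) → white; wwY_ (3) → yellow; wwyy (1) → green
Phenotype counts (out of 16): 12 white, 3 yellow, 1 green
yellow: 3 out of 16 → fraction 3/16
Expected count = 3/16 × 160 = 30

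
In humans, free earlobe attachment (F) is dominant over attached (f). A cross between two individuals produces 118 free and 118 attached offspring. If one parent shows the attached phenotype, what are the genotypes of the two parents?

Observed offspring: 118 free, 118 attached
The observed ratio simplifies to 1:1. One parent shows attached, so its genotype must be ff. A 1:1 offspring split requires the other parent to be heterozygous (Ff).
Parent genotypes: ff × Ff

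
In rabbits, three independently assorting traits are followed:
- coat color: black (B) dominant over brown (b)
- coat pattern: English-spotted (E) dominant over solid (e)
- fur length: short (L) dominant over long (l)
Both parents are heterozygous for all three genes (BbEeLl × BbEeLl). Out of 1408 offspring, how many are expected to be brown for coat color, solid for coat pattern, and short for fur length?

Trihybrid cross: BbEeLl × BbEeLl
Each trait segregates independently with a 3:1 phenotypic ratio, so each gene contributes 3/4 (dominant) or 1/4 (recessive).
Target: brown (coat color), solid (coat pattern), short (fur length)
Probability = product of independent per-trait probabilities
= 1/4 × 1/4 × 3/4 = 3/64
Expected count = 3/64 × 1408 = 66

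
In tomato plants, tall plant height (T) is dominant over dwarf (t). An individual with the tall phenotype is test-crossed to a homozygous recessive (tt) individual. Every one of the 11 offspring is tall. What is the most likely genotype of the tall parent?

Test cross: ? × tt
All offspring are tall.
If the unknown parent were heterozygous (Tt), about half of 11 offspring would be dwarf; none are. The unknown parent is most likely homozygous dominant (TT).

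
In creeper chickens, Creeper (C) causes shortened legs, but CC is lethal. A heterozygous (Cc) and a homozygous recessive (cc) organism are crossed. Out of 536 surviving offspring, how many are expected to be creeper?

Cross: Cc × cc
Punnett square offspring (before lethality): 2 Cc, 2 cc
No CC offspring are produced in this cross.
creeper: 2 out of 4 → fraction 1/2
Expected count = 1/2 × 536 = 268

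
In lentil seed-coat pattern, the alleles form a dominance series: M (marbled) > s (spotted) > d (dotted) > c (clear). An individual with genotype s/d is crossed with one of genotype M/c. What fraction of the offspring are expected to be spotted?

Cross: s/d × M/c
Allele dominance: M > s > d > c
Offspring genotypes: 1 M/s, 1 s/c, 1 M/d, 1 d/c
Phenotype counts: 2 marbled, 1 spotted, 1 dotted
spotted: 1 out of 4
Probability: 1/4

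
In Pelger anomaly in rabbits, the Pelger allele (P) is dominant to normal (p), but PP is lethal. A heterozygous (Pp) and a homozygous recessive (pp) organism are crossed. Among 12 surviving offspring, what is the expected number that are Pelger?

Cross: Pp × pp
Punnett square offspring (before lethality): 2 Pp, 2 pp
No PP offspring are produced in this cross.
Pelger: 2 out of 4 → fraction 1/2
Expected count = 1/2 × 12 = 6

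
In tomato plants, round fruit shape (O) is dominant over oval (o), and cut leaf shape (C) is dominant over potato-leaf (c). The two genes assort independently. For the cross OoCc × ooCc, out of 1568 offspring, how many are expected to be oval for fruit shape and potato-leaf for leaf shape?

Dihybrid cross OoCc × ooCc — consider each gene separately:
fruit shape: Oo × oo → 2 Oo, 2 oo → 2 O_ : 2 oo (out of 4)
leaf shape: Cc × Cc → 1 CC, 2 Cc, 1 cc → 3 C_ : 1 cc (out of 4)
Looking for: oval (oo) and potato-leaf (cc)
P(oval) = 2/4, P(potato-leaf) = 1/4
P(both) = 2/4 × 1/4 = 2/16 = 1/8
Expected count = 1/8 × 1568 = 196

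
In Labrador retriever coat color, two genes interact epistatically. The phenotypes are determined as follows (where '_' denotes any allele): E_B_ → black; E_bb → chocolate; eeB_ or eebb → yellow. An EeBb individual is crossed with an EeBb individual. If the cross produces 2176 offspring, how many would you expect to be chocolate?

Cross: EeBb × EeBb — consider each gene separately:
E gene: Ee × Ee → 1 EE, 2 Ee, 1 ee → 3 E_ : 1 ee (out of 4)
B gene: Bb × Bb → 1 BB, 2 Bb, 1 bb → 3 B_ : 1 bb (out of 4)
Genotype classes (out of 4 × 4 = 16): E_B_ = 3×3 = 9; E_bb = 3×1 = 3; eeB_ = 1×3 = 3; eebb = 1×1 = 1
Apply the phenotype rules: E_B_ (9) → black; E_bb (3) → chocolate; eeB_ (3) + eebb (1) → yellow
Phenotype counts (out of 16): 9 black, 3 chocolate, 4 yellow
chocolate: 3 out of 16 → fraction 3/16
Expected count = 3/16 × 2176 = 408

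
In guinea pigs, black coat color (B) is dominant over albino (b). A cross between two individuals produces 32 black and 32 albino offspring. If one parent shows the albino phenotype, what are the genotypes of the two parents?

Observed offspring: 32 black, 32 albino
The observed ratio simplifies to 1:1. One parent shows albino, so its genotype must be bb. A 1:1 offspring split requires the other parent to be heterozygous (Bb).
Parent genotypes: bb × Bb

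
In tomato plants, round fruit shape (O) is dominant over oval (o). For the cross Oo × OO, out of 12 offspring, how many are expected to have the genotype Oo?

Punnett square for Oo × OO:
Offspring genotypes: 2 OO, 2 Oo
Total offspring: 4
Count with target: 2
Probability: 2/4 = 1/2
Expected count = 1/2 × 12 = 6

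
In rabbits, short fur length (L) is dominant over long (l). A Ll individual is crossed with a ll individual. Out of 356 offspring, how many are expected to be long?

Punnett square for Ll × ll:
Offspring genotypes: 2 Ll, 2 ll
short: 2, long: 2
long: 2 out of 4 → fraction 1/2
Expected count = 1/2 × 356 = 178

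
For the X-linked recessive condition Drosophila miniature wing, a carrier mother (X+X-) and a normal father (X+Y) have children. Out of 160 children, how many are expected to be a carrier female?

Cross: X+X- × X+Y
Offspring: 1 X+X+, 1 X+Y, 1 X+X-, 1 X-Y
Probability of a carrier female: 1/4
Expected count = 1/4 × 160 = 40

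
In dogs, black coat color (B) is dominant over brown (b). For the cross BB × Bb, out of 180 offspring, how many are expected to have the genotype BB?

Punnett square for BB × Bb:
Offspring genotypes: 2 BB, 2 Bb
Total offspring: 4
Count with target: 2
Probability: 2/4 = 1/2
Expected count = 1/2 × 180 = 90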